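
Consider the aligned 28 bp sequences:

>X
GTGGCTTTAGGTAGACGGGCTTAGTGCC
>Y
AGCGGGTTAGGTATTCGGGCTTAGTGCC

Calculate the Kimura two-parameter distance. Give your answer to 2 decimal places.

0.31

Of 28 sites, 1 differences are transitions and 6 are transversions, so P = 1/28 ≈ 0.035714 and Q = 6/28 ≈ 0.214286.
Under the Kimura two-parameter model, d = −½ ln(1 − 2P − Q) − ¼ ln(1 − 2Q).
1 − 2P − Q = 0.714286, giving −½ ln(0.714286) = 0.168236.
1 − 2Q = 0.571428, giving −¼ ln(0.571428) = 0.139904.
d = 0.168236 + 0.139904 = 0.308140.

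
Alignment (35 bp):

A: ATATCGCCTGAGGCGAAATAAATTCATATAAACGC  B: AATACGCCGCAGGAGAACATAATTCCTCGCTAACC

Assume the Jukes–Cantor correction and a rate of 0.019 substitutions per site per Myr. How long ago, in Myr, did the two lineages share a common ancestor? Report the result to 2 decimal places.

The sequences differ at 16 of 35 sites, so p = 16/35 ≈ 0.457143.
d = −(3/4) ln(1 − 4p/3) = −0.75 ln(1 − 0.609524) = −0.75 ln(0.390476)
  = −0.75 × (-0.940389) = 0.705292 substitutions/site.
Under a molecular clock d = 2μt, so t = d/(2μ) = 0.705292 / (2 × 0.019) = 18.56 Myr.

18.56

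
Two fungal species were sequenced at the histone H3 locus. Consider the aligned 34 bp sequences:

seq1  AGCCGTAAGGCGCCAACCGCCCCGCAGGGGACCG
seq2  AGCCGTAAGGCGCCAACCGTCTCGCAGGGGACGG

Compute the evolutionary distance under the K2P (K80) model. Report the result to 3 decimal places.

0.095

Of 34 sites, 2 differences are transitions and 1 are transversions, so P = 2/34 ≈ 0.058824 and Q = 1/34 ≈ 0.029412.
Under the Kimura two-parameter model, d = −½ ln(1 − 2P − Q) − ¼ ln(1 − 2Q).
1 − 2P − Q = 0.85294, giving −½ ln(0.85294) = 0.079533.
1 − 2Q = 0.941176, giving −¼ ln(0.941176) = 0.015156.
d = 0.079533 + 0.015156 = 0.094689.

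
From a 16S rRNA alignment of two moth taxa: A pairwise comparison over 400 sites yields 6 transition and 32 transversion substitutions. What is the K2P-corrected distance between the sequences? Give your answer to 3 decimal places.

0.102

P = 6/400 = 0.015 and Q = 32/400 = 0.08.
Under the Kimura two-parameter model, d = −½ ln(1 − 2P − Q) − ¼ ln(1 − 2Q).
1 − 2P − Q = 0.89, giving −½ ln(0.89) = 0.058267.
1 − 2Q = 0.84, giving −¼ ln(0.84) = 0.043588.
d = 0.058267 + 0.043588 = 0.101855.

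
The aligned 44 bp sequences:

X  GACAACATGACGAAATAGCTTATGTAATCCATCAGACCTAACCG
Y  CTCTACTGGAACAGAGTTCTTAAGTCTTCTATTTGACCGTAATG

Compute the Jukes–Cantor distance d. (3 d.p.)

0.759

The sequences differ at 21 of 44 sites, so p = 21/44 ≈ 0.477273.
d = −(3/4) ln(1 − 4p/3) = −0.75 ln(1 − 0.636364) = −0.75 ln(0.363636)
  = −0.75 × (-1.011602) = 0.758702 substitutions/site.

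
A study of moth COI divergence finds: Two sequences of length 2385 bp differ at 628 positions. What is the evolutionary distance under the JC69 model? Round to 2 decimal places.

0.32

p = 628/2385 ≈ 0.263312.
d = −(3/4) ln(1 − 4p/3) = −0.75 ln(1 − 0.351083) = −0.75 ln(0.648917)
  = −0.75 × (-0.432450) = 0.324338 substitutions/site.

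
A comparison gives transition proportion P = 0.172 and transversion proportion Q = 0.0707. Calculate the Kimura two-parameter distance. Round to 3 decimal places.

0.306

Under the Kimura two-parameter model, d = −½ ln(1 − 2P − Q) − ¼ ln(1 − 2Q).
1 − 2P − Q = 0.5853, giving −½ ln(0.5853) = 0.267815.
1 − 2Q = 0.8586, giving −¼ ln(0.8586) = 0.038113.
d = 0.267815 + 0.038113 = 0.305928.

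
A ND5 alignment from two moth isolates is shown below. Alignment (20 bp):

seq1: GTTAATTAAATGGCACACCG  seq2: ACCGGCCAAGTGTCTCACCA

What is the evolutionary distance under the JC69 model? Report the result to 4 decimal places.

The sequences differ at 11 of 20 sites, so p = 11/20 = 0.55.
d = −(3/4) ln(1 − 4p/3) = −0.75 ln(1 − 0.733333) = −0.75 ln(0.266667)
  = −0.75 × (-1.321755) = 0.991316 substitutions/site.

0.9913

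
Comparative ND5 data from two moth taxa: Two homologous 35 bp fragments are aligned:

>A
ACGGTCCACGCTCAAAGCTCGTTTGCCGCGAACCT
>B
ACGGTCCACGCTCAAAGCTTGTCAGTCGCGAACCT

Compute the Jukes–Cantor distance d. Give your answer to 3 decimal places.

0.124

The sequences differ at 4 of 35 sites (20, 23, 24, 26), so p = 4/35 ≈ 0.114286.
d = −(3/4) ln(1 − 4p/3) = −0.75 ln(1 − 0.152381) = −0.75 ln(0.847619)
  = −0.75 × (-0.165324) = 0.123993 substitutions/site.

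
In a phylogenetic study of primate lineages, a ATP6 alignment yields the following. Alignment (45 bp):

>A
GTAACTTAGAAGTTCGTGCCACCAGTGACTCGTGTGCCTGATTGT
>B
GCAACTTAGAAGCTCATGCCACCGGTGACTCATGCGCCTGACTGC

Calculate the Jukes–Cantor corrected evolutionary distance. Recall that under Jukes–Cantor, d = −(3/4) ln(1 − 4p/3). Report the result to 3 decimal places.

The sequences differ at 8 of 45 sites (2, 13, 16, 24, 32, 35, 42, 45), so p = 8/45 ≈ 0.177778.
d = −(3/4) ln(1 − 4p/3) = −0.75 ln(1 − 0.237037) = −0.75 ln(0.762963)
  = −0.75 × (-0.270546) = 0.202910 substitutions/site.

0.203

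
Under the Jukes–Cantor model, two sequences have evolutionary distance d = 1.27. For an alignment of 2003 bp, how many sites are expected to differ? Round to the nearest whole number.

1226

Invert JC69: p = (3/4)(1 − e^(−4d/3)) = 0.75 × (1 − e^(-1.693333)) = 0.75 × (1 − 0.183906) = 0.612071.
Expected differing sites = pL ≈ 0.612071 × 2003 = 1225.978213 ≈ 1226.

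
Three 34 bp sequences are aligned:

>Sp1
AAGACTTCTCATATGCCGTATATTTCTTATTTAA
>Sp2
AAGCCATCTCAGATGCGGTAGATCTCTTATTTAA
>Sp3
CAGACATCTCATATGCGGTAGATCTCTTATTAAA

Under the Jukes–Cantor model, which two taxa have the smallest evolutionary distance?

Sp1–Sp2: 6/34 differ, p = 0.176, d = 0.201.
Sp1–Sp3: 6/34 differ, p = 0.176, d = 0.201.
Sp2–Sp3: 4/34 differ, p = 0.118, d = 0.128.
The smallest distance is between Sp2 and Sp3.

Sp2 and Sp3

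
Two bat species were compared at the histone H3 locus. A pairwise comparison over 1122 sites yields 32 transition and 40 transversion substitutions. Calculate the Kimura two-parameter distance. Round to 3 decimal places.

P = 32/1122 ≈ 0.02852 and Q = 40/1122 ≈ 0.035651.
Under the Kimura two-parameter model, d = −½ ln(1 − 2P − Q) − ¼ ln(1 − 2Q).
1 − 2P − Q = 0.907309, giving −½ ln(0.907309) = 0.048636.
1 − 2Q = 0.928698, giving −¼ ln(0.928698) = 0.018493.
d = 0.048636 + 0.018493 = 0.067129.

0.067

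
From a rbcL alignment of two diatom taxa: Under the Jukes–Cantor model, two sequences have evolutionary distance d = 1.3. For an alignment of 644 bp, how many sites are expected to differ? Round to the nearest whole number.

Invert JC69: p = (3/4)(1 − e^(−4d/3)) = 0.75 × (1 − e^(-1.733333)) = 0.75 × (1 − 0.176695) = 0.617479.
Expected differing sites = pL ≈ 0.617479 × 644 = 397.656476 ≈ 398.

398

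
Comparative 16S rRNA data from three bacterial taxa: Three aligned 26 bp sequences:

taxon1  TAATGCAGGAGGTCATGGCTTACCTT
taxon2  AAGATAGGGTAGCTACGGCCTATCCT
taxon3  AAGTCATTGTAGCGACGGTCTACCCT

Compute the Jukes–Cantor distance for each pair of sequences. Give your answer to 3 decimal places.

taxon1–taxon2: 14/26 sites differ → p ≈ 0.538462, d = −0.75 ln(1 − 0.717949) = 0.949251 ≈ 0.949.
taxon1–taxon3: 14/26 sites differ → p ≈ 0.538462, d = −0.75 ln(1 − 0.717949) = 0.949251 ≈ 0.949.
taxon2–taxon3: 7/26 sites differ → p ≈ 0.269231, d = −0.75 ln(1 − 0.358975) = 0.333515 ≈ 0.334.

d(taxon1,taxon2) = 0.949, d(taxon1,taxon3) = 0.949, d(taxon2,taxon3) = 0.334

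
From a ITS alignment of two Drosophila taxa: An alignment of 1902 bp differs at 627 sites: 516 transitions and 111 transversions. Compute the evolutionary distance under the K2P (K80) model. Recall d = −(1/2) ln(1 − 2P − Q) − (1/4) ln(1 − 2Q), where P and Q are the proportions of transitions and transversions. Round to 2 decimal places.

P = 516/1902 ≈ 0.271293 and Q = 111/1902 ≈ 0.05836.
Under the Kimura two-parameter model, d = −½ ln(1 − 2P − Q) − ¼ ln(1 − 2Q).
1 − 2P − Q = 0.399054, giving −½ ln(0.399054) = 0.459329.
1 − 2Q = 0.88328, giving −¼ ln(0.88328) = 0.031028.
d = 0.459329 + 0.031028 = 0.490357.

0.49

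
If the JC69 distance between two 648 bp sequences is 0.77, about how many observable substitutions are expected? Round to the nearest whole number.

312

Invert JC69: p = (3/4)(1 − e^(−4d/3)) = 0.75 × (1 − e^(-1.026667)) = 0.75 × (1 − 0.358199) = 0.481351.
Expected differing sites = pL ≈ 0.481351 × 648 = 311.915448 ≈ 312.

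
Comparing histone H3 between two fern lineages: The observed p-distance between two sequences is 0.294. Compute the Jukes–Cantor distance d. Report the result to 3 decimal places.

d = −(3/4) ln(1 − 4p/3) = −0.75 ln(1 − 0.392) = −0.75 ln(0.608)
  = −0.75 × (-0.497580) = 0.373185 substitutions/site.

0.373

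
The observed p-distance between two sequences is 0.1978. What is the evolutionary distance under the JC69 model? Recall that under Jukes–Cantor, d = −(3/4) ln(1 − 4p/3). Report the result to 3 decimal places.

d = −(3/4) ln(1 − 4p/3) = −0.75 ln(1 − 0.263733) = −0.75 ln(0.736267)
  = −0.75 × (-0.306162) = 0.229622 substitutions/site.

0.230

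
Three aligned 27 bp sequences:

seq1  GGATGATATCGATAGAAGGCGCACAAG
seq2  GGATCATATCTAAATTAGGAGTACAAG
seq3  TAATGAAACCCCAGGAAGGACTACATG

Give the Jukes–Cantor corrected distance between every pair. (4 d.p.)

d(seq1,seq2) = 0.3181, d(seq1,seq3) = 0.6735, d(seq2,seq3) = 0.6735

seq1–seq2: 7/27 sites differ → p ≈ 0.259259, d = −0.75 ln(1 − 0.345679) = 0.318118 ≈ 0.3181.
seq1–seq3: 12/27 sites differ → p ≈ 0.444444, d = −0.75 ln(1 − 0.592592) = 0.673455 ≈ 0.6735.
seq2–seq3: 12/27 sites differ → p ≈ 0.444444, d = −0.75 ln(1 − 0.592592) = 0.673455 ≈ 0.6735.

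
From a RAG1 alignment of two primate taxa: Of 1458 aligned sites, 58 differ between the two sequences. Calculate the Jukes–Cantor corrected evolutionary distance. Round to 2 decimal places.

0.04

p = 58/1458 ≈ 0.039781.
d = −(3/4) ln(1 − 4p/3) = −0.75 ln(1 − 0.053041) = −0.75 ln(0.946959)
  = −0.75 × (-0.054499) = 0.040874 substitutions/site.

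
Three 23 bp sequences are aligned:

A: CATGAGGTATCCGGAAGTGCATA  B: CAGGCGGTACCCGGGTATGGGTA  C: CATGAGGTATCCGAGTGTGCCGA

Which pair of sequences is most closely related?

A–B: 8/23 differ, p = 0.348, d = 0.467.
A–C: 5/23 differ, p = 0.217, d = 0.257.
B–C: 8/23 differ, p = 0.348, d = 0.467.
The smallest distance is between A and C.

A and C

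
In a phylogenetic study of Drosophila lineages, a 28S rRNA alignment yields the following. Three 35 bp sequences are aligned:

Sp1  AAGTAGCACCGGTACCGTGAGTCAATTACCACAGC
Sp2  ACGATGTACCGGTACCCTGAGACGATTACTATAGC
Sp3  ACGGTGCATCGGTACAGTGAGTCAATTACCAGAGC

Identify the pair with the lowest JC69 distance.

Sp1–Sp2: 9/35 differ, p = 0.257, d = 0.315.
Sp1–Sp3: 6/35 differ, p = 0.171, d = 0.195.
Sp2–Sp3: 9/35 differ, p = 0.257, d = 0.315.
The smallest distance is between Sp1 and Sp3.

Sp1 and Sp3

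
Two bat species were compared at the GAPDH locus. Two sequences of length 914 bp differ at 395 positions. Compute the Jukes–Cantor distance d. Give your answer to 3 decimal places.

0.644

p = 395/914 ≈ 0.432166.
d = −(3/4) ln(1 − 4p/3) = −0.75 ln(1 − 0.576221) = −0.75 ln(0.423779)
  = −0.75 × (-0.858543) = 0.643907 substitutions/site.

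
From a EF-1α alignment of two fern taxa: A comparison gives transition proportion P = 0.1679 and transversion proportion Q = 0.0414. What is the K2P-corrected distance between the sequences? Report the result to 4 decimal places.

0.2584

Under the Kimura two-parameter model, d = −½ ln(1 − 2P − Q) − ¼ ln(1 − 2Q).
1 − 2P − Q = 0.6228, giving −½ ln(0.6228) = 0.236765.
1 − 2Q = 0.9172, giving −¼ ln(0.9172) = 0.021607.
d = 0.236765 + 0.021607 = 0.258372.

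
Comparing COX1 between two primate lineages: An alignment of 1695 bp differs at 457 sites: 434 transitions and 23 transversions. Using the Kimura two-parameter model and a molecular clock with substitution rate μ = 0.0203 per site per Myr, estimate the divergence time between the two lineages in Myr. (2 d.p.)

P = 434/1695 ≈ 0.256047 and Q = 23/1695 ≈ 0.013569.
Under the Kimura two-parameter model, d = −½ ln(1 − 2P − Q) − ¼ ln(1 − 2Q).
1 − 2P − Q = 0.474337, giving −½ ln(0.474337) = 0.372919.
1 − 2Q = 0.972862, giving −¼ ln(0.972862) = 0.006878.
d = 0.372919 + 0.006878 = 0.379797.
Under a molecular clock d = 2μt, so t = d/(2μ) = 0.379797 / (2 × 0.0203) = 9.35 Myr.

9.35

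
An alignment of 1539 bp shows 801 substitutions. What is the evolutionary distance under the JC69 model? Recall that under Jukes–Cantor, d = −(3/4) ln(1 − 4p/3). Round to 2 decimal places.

p = 801/1539 ≈ 0.520468.
d = −(3/4) ln(1 − 4p/3) = −0.75 ln(1 − 0.693957) = −0.75 ln(0.306043)
  = −0.75 × (-1.184030) = 0.888023 substitutions/site.

0.89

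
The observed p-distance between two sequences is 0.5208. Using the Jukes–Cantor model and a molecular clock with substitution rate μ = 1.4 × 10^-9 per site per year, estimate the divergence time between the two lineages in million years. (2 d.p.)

d = −(3/4) ln(1 − 4p/3) = −0.75 ln(1 − 0.6944) = −0.75 ln(0.3056)
  = −0.75 × (-1.185478) = 0.889109 substitutions/site.
Under a molecular clock d = 2μt, so t = d/(2μ) = 0.889109 / (2 × 1.4 × 10^-9) = 317.54 million years.

317.54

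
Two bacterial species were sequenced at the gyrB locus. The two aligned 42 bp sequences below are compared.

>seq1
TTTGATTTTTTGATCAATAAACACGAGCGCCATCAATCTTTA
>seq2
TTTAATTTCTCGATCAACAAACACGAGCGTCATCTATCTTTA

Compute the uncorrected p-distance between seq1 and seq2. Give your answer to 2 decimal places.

The sequences differ at 6 of 42 positions (sites 4, 9, 11, 18, 30, 35).
p = 6/42 = 0.142857… ≈ 0.14 (to 2 d.p.).

0.14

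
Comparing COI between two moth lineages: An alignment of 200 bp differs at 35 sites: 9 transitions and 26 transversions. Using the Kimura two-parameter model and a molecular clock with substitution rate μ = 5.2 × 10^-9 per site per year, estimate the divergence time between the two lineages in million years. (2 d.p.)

P = 9/200 = 0.045 and Q = 26/200 = 0.13.
Under the Kimura two-parameter model, d = −½ ln(1 − 2P − Q) − ¼ ln(1 − 2Q).
1 − 2P − Q = 0.78, giving −½ ln(0.78) = 0.124231.
1 − 2Q = 0.74, giving −¼ ln(0.74) = 0.075276.
d = 0.124231 + 0.075276 = 0.199507.
Under a molecular clock d = 2μt, so t = d/(2μ) = 0.199507 / (2 × 5.2 × 10^-9) = 19.18 million years.

19.18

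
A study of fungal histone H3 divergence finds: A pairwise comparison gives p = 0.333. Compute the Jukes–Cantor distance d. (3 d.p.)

d = −(3/4) ln(1 − 4p/3) = −0.75 ln(1 − 0.444) = −0.75 ln(0.556)
  = −0.75 × (-0.586987) = 0.440240 substitutions/site.

0.440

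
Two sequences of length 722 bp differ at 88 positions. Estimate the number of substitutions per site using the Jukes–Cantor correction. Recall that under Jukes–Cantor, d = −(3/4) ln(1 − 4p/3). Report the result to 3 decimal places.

p = 88/722 ≈ 0.121884.
d = −(3/4) ln(1 − 4p/3) = −0.75 ln(1 − 0.162512) = −0.75 ln(0.837488)
  = −0.75 × (-0.177348) = 0.133011 substitutions/site.

0.133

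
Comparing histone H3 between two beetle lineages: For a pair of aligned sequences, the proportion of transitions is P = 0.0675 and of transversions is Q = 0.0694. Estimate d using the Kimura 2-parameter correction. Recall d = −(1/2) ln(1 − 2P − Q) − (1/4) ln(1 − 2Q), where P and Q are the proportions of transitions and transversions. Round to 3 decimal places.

Under the Kimura two-parameter model, d = −½ ln(1 − 2P − Q) − ¼ ln(1 − 2Q).
1 − 2P − Q = 0.7956, giving −½ ln(0.7956) = 0.114329.
1 − 2Q = 0.8612, giving −¼ ln(0.8612) = 0.037357.
d = 0.114329 + 0.037357 = 0.151686.

0.152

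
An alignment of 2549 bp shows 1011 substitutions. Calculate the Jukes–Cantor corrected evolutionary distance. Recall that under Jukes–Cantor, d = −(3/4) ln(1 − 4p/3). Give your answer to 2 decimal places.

p = 1011/2549 ≈ 0.396626.
d = −(3/4) ln(1 − 4p/3) = −0.75 ln(1 − 0.528835) = −0.75 ln(0.471165)
  = −0.75 × (-0.752547) = 0.564410 substitutions/site.

0.56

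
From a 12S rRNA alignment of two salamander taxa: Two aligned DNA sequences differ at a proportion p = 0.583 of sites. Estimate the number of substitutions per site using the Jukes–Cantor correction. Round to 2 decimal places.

1.13

d = −(3/4) ln(1 − 4p/3) = −0.75 ln(1 − 0.777333) = −0.75 ln(0.222667)
  = −0.75 × (-1.502078) = 1.126559 substitutions/site.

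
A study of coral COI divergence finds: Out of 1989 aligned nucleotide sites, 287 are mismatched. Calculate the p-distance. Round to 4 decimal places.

p = 287/1989 = 0.144293… ≈ 0.1443 (to 4 d.p.).

0.1443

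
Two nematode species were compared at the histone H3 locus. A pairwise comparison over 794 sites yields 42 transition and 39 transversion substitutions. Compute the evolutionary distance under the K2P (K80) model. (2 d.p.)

P = 42/794 ≈ 0.052897 and Q = 39/794 ≈ 0.049118.
Under the Kimura two-parameter model, d = −½ ln(1 − 2P − Q) − ¼ ln(1 − 2Q).
1 − 2P − Q = 0.845088, giving −½ ln(0.845088) = 0.084157.
1 − 2Q = 0.901764, giving −¼ ln(0.901764) = 0.025851.
d = 0.084157 + 0.025851 = 0.110008.

0.11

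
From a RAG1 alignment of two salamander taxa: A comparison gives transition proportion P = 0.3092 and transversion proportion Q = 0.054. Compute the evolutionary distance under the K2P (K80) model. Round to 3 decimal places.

Under the Kimura two-parameter model, d = −½ ln(1 − 2P − Q) − ¼ ln(1 − 2Q).
1 − 2P − Q = 0.3276, giving −½ ln(0.3276) = 0.557981.
1 − 2Q = 0.892, giving −¼ ln(0.892) = 0.028572.
d = 0.557981 + 0.028572 = 0.586553.

0.587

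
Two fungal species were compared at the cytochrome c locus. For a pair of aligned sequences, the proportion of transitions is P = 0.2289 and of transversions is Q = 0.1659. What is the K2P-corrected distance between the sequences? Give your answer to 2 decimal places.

Under the Kimura two-parameter model, d = −½ ln(1 − 2P − Q) − ¼ ln(1 − 2Q).
1 − 2P − Q = 0.3763, giving −½ ln(0.3763) = 0.488684.
1 − 2Q = 0.6682, giving −¼ ln(0.6682) = 0.100792.
d = 0.488684 + 0.100792 = 0.589476.

0.59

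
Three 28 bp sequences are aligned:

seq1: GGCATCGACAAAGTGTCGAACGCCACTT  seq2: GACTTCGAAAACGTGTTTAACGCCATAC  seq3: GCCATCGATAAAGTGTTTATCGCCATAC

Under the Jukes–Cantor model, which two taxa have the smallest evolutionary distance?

seq2 and seq3

seq1–seq2: 9/28 differ, p = 0.321, d = 0.420.
seq1–seq3: 8/28 differ, p = 0.286, d = 0.360.
seq2–seq3: 5/28 differ, p = 0.179, d = 0.204.
The smallest distance is between seq2 and seq3.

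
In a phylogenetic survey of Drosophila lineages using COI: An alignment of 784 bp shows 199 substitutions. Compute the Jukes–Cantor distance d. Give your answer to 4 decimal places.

0.3099

p = 199/784 ≈ 0.253827.
d = −(3/4) ln(1 − 4p/3) = −0.75 ln(1 − 0.338436) = −0.75 ln(0.661564)
  = −0.75 × (-0.413149) = 0.309862 substitutions/site.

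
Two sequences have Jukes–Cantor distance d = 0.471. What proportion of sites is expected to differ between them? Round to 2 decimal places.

p = (3/4)(1 − e^(−4d/3)) = 0.75 × (1 − e^(-0.628)) = 0.75 × (1 − 0.533658) = 0.349757.

0.35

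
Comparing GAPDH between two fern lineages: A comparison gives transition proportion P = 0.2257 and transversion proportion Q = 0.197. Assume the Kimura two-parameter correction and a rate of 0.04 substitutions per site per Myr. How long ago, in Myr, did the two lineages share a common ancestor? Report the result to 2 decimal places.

8.10

Under the Kimura two-parameter model, d = −½ ln(1 − 2P − Q) − ¼ ln(1 − 2Q).
1 − 2P − Q = 0.3516, giving −½ ln(0.3516) = 0.522631.
1 − 2Q = 0.606, giving −¼ ln(0.606) = 0.125219.
d = 0.522631 + 0.125219 = 0.647850.
Under a molecular clock d = 2μt, so t = d/(2μ) = 0.647850 / (2 × 0.04) = 8.10 Myr.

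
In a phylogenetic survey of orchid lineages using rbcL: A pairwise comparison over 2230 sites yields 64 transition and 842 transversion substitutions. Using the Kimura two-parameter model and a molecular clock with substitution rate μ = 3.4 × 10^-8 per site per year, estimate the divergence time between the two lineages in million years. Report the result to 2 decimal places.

P = 64/2230 ≈ 0.0287 and Q = 842/2230 ≈ 0.377578.
Under the Kimura two-parameter model, d = −½ ln(1 − 2P − Q) − ¼ ln(1 − 2Q).
1 − 2P − Q = 0.565022, giving −½ ln(0.565022) = 0.285445.
1 − 2Q = 0.244844, giving −¼ ln(0.244844) = 0.351784.
d = 0.285445 + 0.351784 = 0.637229.
Under a molecular clock d = 2μt, so t = d/(2μ) = 0.637229 / (2 × 3.4 × 10^-8) = 9.37 million years.

9.37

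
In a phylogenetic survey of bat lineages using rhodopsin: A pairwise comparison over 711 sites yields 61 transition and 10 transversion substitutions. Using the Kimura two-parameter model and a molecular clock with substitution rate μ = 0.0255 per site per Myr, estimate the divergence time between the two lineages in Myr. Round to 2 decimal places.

2.15

P = 61/711 ≈ 0.085795 and Q = 10/711 ≈ 0.014065.
Under the Kimura two-parameter model, d = −½ ln(1 − 2P − Q) − ¼ ln(1 − 2Q).
1 − 2P − Q = 0.814345, giving −½ ln(0.814345) = 0.102686.
1 − 2Q = 0.97187, giving −¼ ln(0.97187) = 0.007133.
d = 0.102686 + 0.007133 = 0.109819.
Under a molecular clock d = 2μt, so t = d/(2μ) = 0.109819 / (2 × 0.0255) = 2.15 Myr.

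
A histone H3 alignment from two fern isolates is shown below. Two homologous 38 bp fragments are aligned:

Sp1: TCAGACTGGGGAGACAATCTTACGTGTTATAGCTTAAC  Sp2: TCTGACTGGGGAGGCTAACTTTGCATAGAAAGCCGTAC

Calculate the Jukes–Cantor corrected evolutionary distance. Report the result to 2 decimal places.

The sequences differ at 15 of 38 sites, so p = 15/38 ≈ 0.394737.
d = −(3/4) ln(1 − 4p/3) = −0.75 ln(1 − 0.526316) = −0.75 ln(0.473684)
  = −0.75 × (-0.747215) = 0.560411 substitutions/site.

0.56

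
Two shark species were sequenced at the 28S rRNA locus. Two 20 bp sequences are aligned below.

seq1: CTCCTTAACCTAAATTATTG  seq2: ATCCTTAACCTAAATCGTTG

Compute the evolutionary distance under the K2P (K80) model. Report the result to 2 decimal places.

Of 20 sites, 2 differences are transitions and 1 are transversions, so P = 2/20 = 0.1 and Q = 1/20 = 0.05.
Under the Kimura two-parameter model, d = −½ ln(1 − 2P − Q) − ¼ ln(1 − 2Q).
1 − 2P − Q = 0.75, giving −½ ln(0.75) = 0.143841.
1 − 2Q = 0.9, giving −¼ ln(0.9) = 0.026340.
d = 0.143841 + 0.026340 = 0.170181.

0.17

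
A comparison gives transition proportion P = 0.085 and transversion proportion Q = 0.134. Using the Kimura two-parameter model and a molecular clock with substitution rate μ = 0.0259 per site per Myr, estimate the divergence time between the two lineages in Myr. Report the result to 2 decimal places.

Under the Kimura two-parameter model, d = −½ ln(1 − 2P − Q) − ¼ ln(1 − 2Q).
1 − 2P − Q = 0.696, giving −½ ln(0.696) = 0.181203.
1 − 2Q = 0.732, giving −¼ ln(0.732) = 0.077994.
d = 0.181203 + 0.077994 = 0.259197.
Under a molecular clock d = 2μt, so t = d/(2μ) = 0.259197 / (2 × 0.0259) = 5.00 Myr.

5.00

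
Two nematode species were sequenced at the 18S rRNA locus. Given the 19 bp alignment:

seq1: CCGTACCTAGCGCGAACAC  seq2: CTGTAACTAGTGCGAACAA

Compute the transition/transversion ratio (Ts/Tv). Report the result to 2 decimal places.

1.00

Transitions are A↔G and C↔T; transversions are all other mismatches.
Transitions: 2. Transversions: 2.
R = 2/2 = 1.00.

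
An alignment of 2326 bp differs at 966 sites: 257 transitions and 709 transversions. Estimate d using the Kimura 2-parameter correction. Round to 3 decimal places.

P = 257/2326 ≈ 0.11049 and Q = 709/2326 ≈ 0.304815.
Under the Kimura two-parameter model, d = −½ ln(1 − 2P − Q) − ¼ ln(1 − 2Q).
1 − 2P − Q = 0.474205, giving −½ ln(0.474205) = 0.373058.
1 − 2Q = 0.39037, giving −¼ ln(0.39037) = 0.235165.
d = 0.373058 + 0.235165 = 0.608223.

0.608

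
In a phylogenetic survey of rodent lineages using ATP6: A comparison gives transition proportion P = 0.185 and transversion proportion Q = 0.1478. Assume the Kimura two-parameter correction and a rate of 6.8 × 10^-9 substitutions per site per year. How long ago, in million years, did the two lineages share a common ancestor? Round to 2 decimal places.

Under the Kimura two-parameter model, d = −½ ln(1 − 2P − Q) − ¼ ln(1 − 2Q).
1 − 2P − Q = 0.4822, giving −½ ln(0.4822) = 0.364698.
1 − 2Q = 0.7044, giving −¼ ln(0.7044) = 0.087602.
d = 0.364698 + 0.087602 = 0.452300.
Under a molecular clock d = 2μt, so t = d/(2μ) = 0.452300 / (2 × 6.8 × 10^-9) = 33.26 million years.

33.26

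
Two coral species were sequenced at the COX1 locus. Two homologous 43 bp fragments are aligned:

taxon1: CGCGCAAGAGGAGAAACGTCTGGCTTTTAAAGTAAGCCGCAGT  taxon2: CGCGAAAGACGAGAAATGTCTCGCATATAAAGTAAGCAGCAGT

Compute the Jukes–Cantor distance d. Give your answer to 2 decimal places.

0.18

The sequences differ at 7 of 43 sites (5, 10, 17, 22, 25, 27, 38), so p = 7/43 ≈ 0.162791.
d = −(3/4) ln(1 − 4p/3) = −0.75 ln(1 − 0.217055) = −0.75 ln(0.782945)
  = −0.75 × (-0.244693) = 0.183520 substitutions/site.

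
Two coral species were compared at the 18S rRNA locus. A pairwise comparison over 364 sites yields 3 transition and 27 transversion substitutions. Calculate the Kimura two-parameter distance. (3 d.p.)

P = 3/364 ≈ 0.008242 and Q = 27/364 ≈ 0.074176.
Under the Kimura two-parameter model, d = −½ ln(1 − 2P − Q) − ¼ ln(1 − 2Q).
1 − 2P − Q = 0.90934, giving −½ ln(0.90934) = 0.047518.
1 − 2Q = 0.851648, giving −¼ ln(0.851648) = 0.040145.
d = 0.047518 + 0.040145 = 0.087663.

0.088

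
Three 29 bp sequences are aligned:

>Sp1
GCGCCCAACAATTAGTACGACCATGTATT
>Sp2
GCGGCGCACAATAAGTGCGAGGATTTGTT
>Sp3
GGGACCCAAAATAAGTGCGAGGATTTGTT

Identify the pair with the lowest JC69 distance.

Sp1–Sp2: 9/29 differ, p = 0.310, d = 0.401.
Sp1–Sp3: 10/29 differ, p = 0.345, d = 0.462.
Sp2–Sp3: 4/29 differ, p = 0.138, d = 0.152.
The smallest distance is between Sp2 and Sp3.

Sp2 and Sp3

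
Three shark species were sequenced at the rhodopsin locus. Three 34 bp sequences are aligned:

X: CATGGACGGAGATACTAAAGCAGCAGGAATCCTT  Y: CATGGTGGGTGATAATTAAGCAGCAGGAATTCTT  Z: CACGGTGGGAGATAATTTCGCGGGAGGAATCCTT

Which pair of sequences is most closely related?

X and Y

X–Y: 6/34 differ, p = 0.176, d = 0.201.
X–Z: 9/34 differ, p = 0.265, d = 0.326.
Y–Z: 7/34 differ, p = 0.206, d = 0.241.
The smallest distance is between X and Y.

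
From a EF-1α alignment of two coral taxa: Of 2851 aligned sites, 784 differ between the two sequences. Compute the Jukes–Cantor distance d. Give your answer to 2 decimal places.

p = 784/2851 ≈ 0.274991.
d = −(3/4) ln(1 − 4p/3) = −0.75 ln(1 − 0.366655) = −0.75 ln(0.633345)
  = −0.75 × (-0.456740) = 0.342555 substitutions/site.

0.34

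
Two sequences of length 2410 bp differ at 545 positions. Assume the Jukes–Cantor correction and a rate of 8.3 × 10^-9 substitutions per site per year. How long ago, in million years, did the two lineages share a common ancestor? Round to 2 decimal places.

p = 545/2410 ≈ 0.226141.
d = −(3/4) ln(1 − 4p/3) = −0.75 ln(1 − 0.301521) = −0.75 ln(0.698479)
  = −0.75 × (-0.358850) = 0.269138 substitutions/site.
Under a molecular clock d = 2μt, so t = d/(2μ) = 0.269138 / (2 × 8.3 × 10^-9) = 16.21 million years.

16.21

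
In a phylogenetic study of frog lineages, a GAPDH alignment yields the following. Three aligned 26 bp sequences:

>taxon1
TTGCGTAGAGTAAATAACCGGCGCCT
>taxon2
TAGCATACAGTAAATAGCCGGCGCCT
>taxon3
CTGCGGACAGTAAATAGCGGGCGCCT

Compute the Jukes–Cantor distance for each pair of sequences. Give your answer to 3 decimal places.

d(taxon1,taxon2) = 0.172, d(taxon1,taxon3) = 0.222, d(taxon2,taxon3) = 0.222

taxon1–taxon2: 4/26 sites differ → p ≈ 0.153846, d = −0.75 ln(1 − 0.205128) = 0.172181 ≈ 0.172.
taxon1–taxon3: 5/26 sites differ → p ≈ 0.192308, d = −0.75 ln(1 − 0.256411) = 0.222200 ≈ 0.222.
taxon2–taxon3: 5/26 sites differ → p ≈ 0.192308, d = −0.75 ln(1 − 0.256411) = 0.222200 ≈ 0.222.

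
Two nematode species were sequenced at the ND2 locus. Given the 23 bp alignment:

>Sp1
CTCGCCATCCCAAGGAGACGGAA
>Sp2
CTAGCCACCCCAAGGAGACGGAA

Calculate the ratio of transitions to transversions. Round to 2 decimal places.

1.00

Transitions are A↔G and C↔T; transversions are all other mismatches.
Transitions: 1. Transversions: 1.
R = 1/1 = 1.00.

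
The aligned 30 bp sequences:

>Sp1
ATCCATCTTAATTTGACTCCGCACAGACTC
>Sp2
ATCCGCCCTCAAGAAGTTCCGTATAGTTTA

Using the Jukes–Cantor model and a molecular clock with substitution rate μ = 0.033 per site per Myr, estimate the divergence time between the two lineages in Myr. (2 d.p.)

12.48

The sequences differ at 15 of 30 sites, so p = 15/30 = 0.5.
d = −(3/4) ln(1 − 4p/3) = −0.75 ln(1 − 0.666667) = −0.75 ln(0.333333)
  = −0.75 × (-1.098613) = 0.823960 substitutions/site.
Under a molecular clock d = 2μt, so t = d/(2μ) = 0.823960 / (2 × 0.033) = 12.48 Myr.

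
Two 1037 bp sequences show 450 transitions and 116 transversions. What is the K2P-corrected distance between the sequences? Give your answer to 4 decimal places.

2.0131

P = 450/1037 ≈ 0.433944 and Q = 116/1037 ≈ 0.111861.
Under the Kimura two-parameter model, d = −½ ln(1 − 2P − Q) − ¼ ln(1 − 2Q).
1 − 2P − Q = 0.020251, giving −½ ln(0.020251) = 1.949776.
1 − 2Q = 0.776278, giving −¼ ln(0.776278) = 0.063311.
d = 1.949776 + 0.063311 = 2.013087.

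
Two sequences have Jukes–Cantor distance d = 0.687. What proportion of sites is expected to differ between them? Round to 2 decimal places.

p = (3/4)(1 − e^(−4d/3)) = 0.75 × (1 − e^(-0.916)) = 0.75 × (1 − 0.400116) = 0.449913.

0.45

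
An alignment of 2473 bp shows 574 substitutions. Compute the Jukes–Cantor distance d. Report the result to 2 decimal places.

0.28

p = 574/2473 ≈ 0.232107.
d = −(3/4) ln(1 − 4p/3) = −0.75 ln(1 − 0.309476) = −0.75 ln(0.690524)
  = −0.75 × (-0.370305) = 0.277729 substitutions/site.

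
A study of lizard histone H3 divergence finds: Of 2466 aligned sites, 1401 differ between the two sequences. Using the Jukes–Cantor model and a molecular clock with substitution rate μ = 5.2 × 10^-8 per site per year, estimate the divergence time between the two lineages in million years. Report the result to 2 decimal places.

p = 1401/2466 ≈ 0.568127.
d = −(3/4) ln(1 − 4p/3) = −0.75 ln(1 − 0.757503) = −0.75 ln(0.242497)
  = −0.75 × (-1.416766) = 1.062575 substitutions/site.
Under a molecular clock d = 2μt, so t = d/(2μ) = 1.062575 / (2 × 5.2 × 10^-8) = 10.22 million years.

10.22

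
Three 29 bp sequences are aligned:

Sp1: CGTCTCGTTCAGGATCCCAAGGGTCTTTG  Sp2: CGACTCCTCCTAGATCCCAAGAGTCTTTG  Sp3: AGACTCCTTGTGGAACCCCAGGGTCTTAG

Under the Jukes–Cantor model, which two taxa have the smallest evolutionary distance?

Sp1 and Sp2

Sp1–Sp2: 6/29 differ, p = 0.207, d = 0.242.
Sp1–Sp3: 8/29 differ, p = 0.276, d = 0.344.
Sp2–Sp3: 8/29 differ, p = 0.276, d = 0.344.
The smallest distance is between Sp1 and Sp2.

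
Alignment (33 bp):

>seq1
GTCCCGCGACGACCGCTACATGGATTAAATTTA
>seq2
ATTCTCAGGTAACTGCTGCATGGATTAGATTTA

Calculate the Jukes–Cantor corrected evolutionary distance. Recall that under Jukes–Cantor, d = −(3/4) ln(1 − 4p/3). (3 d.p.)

0.441

The sequences differ at 11 of 33 sites, so p = 11/33 ≈ 0.333333.
d = −(3/4) ln(1 − 4p/3) = −0.75 ln(1 − 0.444444) = −0.75 ln(0.555556)
  = −0.75 × (-0.587786) = 0.440840 substitutions/site.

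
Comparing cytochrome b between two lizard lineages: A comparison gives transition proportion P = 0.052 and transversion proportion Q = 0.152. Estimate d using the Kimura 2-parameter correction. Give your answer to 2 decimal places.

0.24

Under the Kimura two-parameter model, d = −½ ln(1 − 2P − Q) − ¼ ln(1 − 2Q).
1 − 2P − Q = 0.744, giving −½ ln(0.744) = 0.147857.
1 − 2Q = 0.696, giving −¼ ln(0.696) = 0.090601.
d = 0.147857 + 0.090601 = 0.238458.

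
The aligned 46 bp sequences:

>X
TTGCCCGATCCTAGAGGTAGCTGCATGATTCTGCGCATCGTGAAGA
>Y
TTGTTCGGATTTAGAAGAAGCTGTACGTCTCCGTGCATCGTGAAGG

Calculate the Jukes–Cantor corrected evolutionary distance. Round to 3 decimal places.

The sequences differ at 15 of 46 sites, so p = 15/46 ≈ 0.326087.
d = −(3/4) ln(1 − 4p/3) = −0.75 ln(1 − 0.434783) = −0.75 ln(0.565217)
  = −0.75 × (-0.570546) = 0.427910 substitutions/site.

0.428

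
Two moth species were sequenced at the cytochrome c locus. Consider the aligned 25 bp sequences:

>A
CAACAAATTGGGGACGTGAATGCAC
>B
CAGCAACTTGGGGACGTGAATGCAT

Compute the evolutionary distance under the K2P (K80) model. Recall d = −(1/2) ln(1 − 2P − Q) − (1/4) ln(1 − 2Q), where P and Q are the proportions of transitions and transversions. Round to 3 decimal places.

0.132

Of 25 sites, 2 differences are transitions and 1 are transversions, so P = 2/25 = 0.08 and Q = 1/25 = 0.04.
Under the Kimura two-parameter model, d = −½ ln(1 − 2P − Q) − ¼ ln(1 − 2Q).
1 − 2P − Q = 0.8, giving −½ ln(0.8) = 0.111572.
1 − 2Q = 0.92, giving −¼ ln(0.92) = 0.020845.
d = 0.111572 + 0.020845 = 0.132417.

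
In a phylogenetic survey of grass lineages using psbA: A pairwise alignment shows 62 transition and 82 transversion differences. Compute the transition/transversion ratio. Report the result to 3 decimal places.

0.756

R = 62/82 = 0.756097… ≈ 0.756 (to 3 d.p.).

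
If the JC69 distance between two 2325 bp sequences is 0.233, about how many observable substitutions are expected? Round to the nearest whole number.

Invert JC69: p = (3/4)(1 − e^(−4d/3)) = 0.75 × (1 − e^(-0.310667)) = 0.75 × (1 − 0.732958) = 0.200282.
Expected differing sites = pL ≈ 0.200282 × 2325 = 465.65565 ≈ 466.

466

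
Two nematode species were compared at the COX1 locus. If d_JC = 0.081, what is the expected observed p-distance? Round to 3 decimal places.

0.077

p = (3/4)(1 − e^(−4d/3)) = 0.75 × (1 − e^(-0.108)) = 0.75 × (1 − 0.897628) = 0.076779.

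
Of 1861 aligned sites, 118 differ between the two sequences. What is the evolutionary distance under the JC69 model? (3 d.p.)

0.066

p = 118/1861 ≈ 0.063407.
d = −(3/4) ln(1 − 4p/3) = −0.75 ln(1 − 0.084543) = −0.75 ln(0.915457)
  = −0.75 × (-0.088332) = 0.066249 substitutions/site.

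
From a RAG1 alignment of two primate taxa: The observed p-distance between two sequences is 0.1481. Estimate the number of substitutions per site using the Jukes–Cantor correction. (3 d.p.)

d = −(3/4) ln(1 − 4p/3) = −0.75 ln(1 − 0.197467) = −0.75 ln(0.802533)
  = −0.75 × (-0.219982) = 0.164987 substitutions/site.

0.165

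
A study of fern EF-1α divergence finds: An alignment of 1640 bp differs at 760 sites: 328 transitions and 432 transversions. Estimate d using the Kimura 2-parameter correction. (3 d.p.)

P = 328/1640 = 0.2 and Q = 432/1640 ≈ 0.263415.
Under the Kimura two-parameter model, d = −½ ln(1 − 2P − Q) − ¼ ln(1 − 2Q).
1 − 2P − Q = 0.336585, giving −½ ln(0.336585) = 0.544452.
1 − 2Q = 0.47317, giving −¼ ln(0.47317) = 0.187075.
d = 0.544452 + 0.187075 = 0.731527.

0.732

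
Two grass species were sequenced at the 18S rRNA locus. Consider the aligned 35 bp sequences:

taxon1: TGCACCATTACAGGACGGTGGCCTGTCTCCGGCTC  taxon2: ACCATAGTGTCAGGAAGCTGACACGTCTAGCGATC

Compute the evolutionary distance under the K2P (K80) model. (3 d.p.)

Of 35 sites, 4 differences are transitions and 12 are transversions, so P = 4/35 ≈ 0.114286 and Q = 12/35 ≈ 0.342857.
Under the Kimura two-parameter model, d = −½ ln(1 − 2P − Q) − ¼ ln(1 − 2Q).
1 − 2P − Q = 0.428571, giving −½ ln(0.428571) = 0.423649.
1 − 2Q = 0.314286, giving −¼ ln(0.314286) = 0.289363.
d = 0.423649 + 0.289363 = 0.713012.

0.713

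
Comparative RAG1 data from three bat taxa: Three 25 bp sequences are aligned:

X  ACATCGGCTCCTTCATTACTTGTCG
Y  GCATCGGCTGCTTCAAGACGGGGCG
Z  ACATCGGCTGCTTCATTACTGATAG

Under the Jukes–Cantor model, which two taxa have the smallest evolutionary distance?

X and Z

X–Y: 7/25 differ, p = 0.280, d = 0.351.
X–Z: 4/25 differ, p = 0.160, d = 0.180.
Y–Z: 7/25 differ, p = 0.280, d = 0.351.
The smallest distance is between X and Z.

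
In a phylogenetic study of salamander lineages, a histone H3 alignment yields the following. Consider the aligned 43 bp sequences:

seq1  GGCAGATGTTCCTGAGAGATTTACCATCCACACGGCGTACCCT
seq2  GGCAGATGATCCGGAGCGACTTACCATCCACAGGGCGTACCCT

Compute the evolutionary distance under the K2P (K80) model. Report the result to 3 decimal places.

Of 43 sites, 1 differences are transitions and 4 are transversions, so P = 1/43 ≈ 0.023256 and Q = 4/43 ≈ 0.093023.
Under the Kimura two-parameter model, d = −½ ln(1 − 2P − Q) − ¼ ln(1 − 2Q).
1 − 2P − Q = 0.860465, giving −½ ln(0.860465) = 0.075141.
1 − 2Q = 0.813954, giving −¼ ln(0.813954) = 0.051463.
d = 0.075141 + 0.051463 = 0.126604.

0.127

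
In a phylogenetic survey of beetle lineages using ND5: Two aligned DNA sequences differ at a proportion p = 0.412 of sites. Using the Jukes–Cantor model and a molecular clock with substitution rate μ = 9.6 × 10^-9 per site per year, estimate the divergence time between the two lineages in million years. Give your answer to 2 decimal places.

31.13

d = −(3/4) ln(1 − 4p/3) = −0.75 ln(1 − 0.549333) = −0.75 ln(0.450667)
  = −0.75 × (-0.797027) = 0.597770 substitutions/site.
Under a molecular clock d = 2μt, so t = d/(2μ) = 0.597770 / (2 × 9.6 × 10^-9) = 31.13 million years.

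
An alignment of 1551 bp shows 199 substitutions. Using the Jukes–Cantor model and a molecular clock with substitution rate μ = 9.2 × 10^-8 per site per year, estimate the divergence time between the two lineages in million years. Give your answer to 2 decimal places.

p = 199/1551 ≈ 0.128304.
d = −(3/4) ln(1 − 4p/3) = −0.75 ln(1 − 0.171072) = −0.75 ln(0.828928)
  = −0.75 × (-0.187622) = 0.140717 substitutions/site.
Under a molecular clock d = 2μt, so t = d/(2μ) = 0.140717 / (2 × 9.2 × 10^-8) = 0.76 million years.

0.76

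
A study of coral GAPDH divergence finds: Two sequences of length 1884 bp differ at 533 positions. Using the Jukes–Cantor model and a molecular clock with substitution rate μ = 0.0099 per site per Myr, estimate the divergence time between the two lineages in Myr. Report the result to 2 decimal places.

17.94

p = 533/1884 ≈ 0.282909.
d = −(3/4) ln(1 − 4p/3) = −0.75 ln(1 − 0.377212) = −0.75 ln(0.622788)
  = −0.75 × (-0.473549) = 0.355162 substitutions/site.
Under a molecular clock d = 2μt, so t = d/(2μ) = 0.355162 / (2 × 0.0099) = 17.94 Myr.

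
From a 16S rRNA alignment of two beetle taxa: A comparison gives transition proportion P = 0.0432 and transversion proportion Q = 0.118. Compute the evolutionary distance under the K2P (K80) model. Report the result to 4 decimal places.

Under the Kimura two-parameter model, d = −½ ln(1 − 2P − Q) − ¼ ln(1 − 2Q).
1 − 2P − Q = 0.7956, giving −½ ln(0.7956) = 0.114329.
1 − 2Q = 0.764, giving −¼ ln(0.764) = 0.067297.
d = 0.114329 + 0.067297 = 0.181626.

0.1816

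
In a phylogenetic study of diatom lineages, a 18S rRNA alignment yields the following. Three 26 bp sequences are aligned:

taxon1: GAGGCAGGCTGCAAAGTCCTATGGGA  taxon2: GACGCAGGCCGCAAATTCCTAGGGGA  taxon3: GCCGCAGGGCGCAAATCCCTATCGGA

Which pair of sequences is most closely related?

taxon1 and taxon2

taxon1–taxon2: 4/26 differ, p = 0.154, d = 0.172.
taxon1–taxon3: 7/26 differ, p = 0.269, d = 0.334.
taxon2–taxon3: 5/26 differ, p = 0.192, d = 0.222.
The smallest distance is between taxon1 and taxon2.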